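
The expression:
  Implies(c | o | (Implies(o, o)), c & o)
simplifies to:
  c & o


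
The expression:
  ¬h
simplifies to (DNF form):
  ¬h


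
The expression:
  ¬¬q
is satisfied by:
  {q: True}


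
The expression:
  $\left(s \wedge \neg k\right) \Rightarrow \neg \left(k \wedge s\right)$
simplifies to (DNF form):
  $\text{True}$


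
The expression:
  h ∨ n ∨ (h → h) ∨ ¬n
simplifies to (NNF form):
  True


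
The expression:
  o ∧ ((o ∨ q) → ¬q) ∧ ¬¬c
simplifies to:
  c ∧ o ∧ ¬q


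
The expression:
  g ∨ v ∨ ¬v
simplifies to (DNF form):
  True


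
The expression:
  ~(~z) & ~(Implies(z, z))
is never true.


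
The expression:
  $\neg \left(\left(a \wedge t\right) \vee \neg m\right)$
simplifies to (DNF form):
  $\left(m \wedge \neg a\right) \vee \left(m \wedge \neg t\right)$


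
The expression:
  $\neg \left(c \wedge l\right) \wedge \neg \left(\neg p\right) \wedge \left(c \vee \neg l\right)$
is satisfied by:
  {p: True, l: False}


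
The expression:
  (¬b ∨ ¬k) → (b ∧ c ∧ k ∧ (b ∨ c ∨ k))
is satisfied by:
  {b: True, k: True}


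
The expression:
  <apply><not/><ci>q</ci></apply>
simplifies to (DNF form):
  <apply><not/><ci>q</ci></apply>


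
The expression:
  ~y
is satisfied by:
  {y: False}


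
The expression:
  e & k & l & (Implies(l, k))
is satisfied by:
  {k: True, e: True, l: True}


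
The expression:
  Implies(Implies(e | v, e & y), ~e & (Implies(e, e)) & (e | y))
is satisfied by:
  {v: True, e: False, y: False}
  {y: True, v: True, e: False}
  {y: True, e: False, v: False}
  {v: True, e: True, y: False}
  {e: True, y: False, v: False}


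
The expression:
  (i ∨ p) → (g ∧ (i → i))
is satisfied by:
  {g: True, i: False, p: False}
  {g: True, p: True, i: False}
  {g: True, i: True, p: False}
  {g: True, p: True, i: True}
  {p: False, i: False, g: False}


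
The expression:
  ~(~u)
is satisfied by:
  {u: True}


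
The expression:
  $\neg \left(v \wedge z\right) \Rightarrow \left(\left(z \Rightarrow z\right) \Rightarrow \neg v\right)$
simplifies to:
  $z \vee \neg v$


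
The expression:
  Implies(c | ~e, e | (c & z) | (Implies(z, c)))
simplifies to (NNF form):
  c | e | ~z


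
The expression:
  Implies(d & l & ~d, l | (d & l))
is always true.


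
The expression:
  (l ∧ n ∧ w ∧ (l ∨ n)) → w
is always true.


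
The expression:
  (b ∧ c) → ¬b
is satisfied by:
  {c: False, b: False}
  {b: True, c: False}
  {c: True, b: False}


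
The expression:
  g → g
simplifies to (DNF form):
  True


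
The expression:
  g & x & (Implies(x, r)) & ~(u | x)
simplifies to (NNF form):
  False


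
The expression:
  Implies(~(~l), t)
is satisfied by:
  {t: True, l: False}
  {l: False, t: False}
  {l: True, t: True}


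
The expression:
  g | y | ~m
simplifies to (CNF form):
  g | y | ~m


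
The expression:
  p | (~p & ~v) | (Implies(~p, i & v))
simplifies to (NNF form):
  i | p | ~v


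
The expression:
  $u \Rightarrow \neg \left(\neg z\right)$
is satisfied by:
  {z: True, u: False}
  {u: False, z: False}
  {u: True, z: True}


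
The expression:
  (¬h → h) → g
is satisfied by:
  {g: True, h: False}
  {h: False, g: False}
  {h: True, g: True}


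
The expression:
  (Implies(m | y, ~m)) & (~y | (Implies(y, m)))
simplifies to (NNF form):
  ~m & ~y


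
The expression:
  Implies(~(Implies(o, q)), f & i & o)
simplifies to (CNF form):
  (f | q | ~o) & (i | q | ~o)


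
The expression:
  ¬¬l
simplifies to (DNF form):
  l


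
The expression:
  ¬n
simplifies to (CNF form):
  ¬n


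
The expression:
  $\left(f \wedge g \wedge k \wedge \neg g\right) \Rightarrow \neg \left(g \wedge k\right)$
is always true.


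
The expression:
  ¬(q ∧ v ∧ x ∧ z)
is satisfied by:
  {v: False, q: False, z: False, x: False}
  {x: True, v: False, q: False, z: False}
  {z: True, v: False, q: False, x: False}
  {x: True, z: True, v: False, q: False}
  {q: True, x: False, v: False, z: False}
  {x: True, q: True, v: False, z: False}
  {z: True, q: True, x: False, v: False}
  {x: True, z: True, q: True, v: False}
  {v: True, z: False, q: False, x: False}
  {x: True, v: True, z: False, q: False}
  {z: True, v: True, x: False, q: False}
  {x: True, z: True, v: True, q: False}
  {q: True, v: True, z: False, x: False}
  {x: True, q: True, v: True, z: False}
  {z: True, q: True, v: True, x: False}


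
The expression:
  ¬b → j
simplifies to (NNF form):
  b ∨ j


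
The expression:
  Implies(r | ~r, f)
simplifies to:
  f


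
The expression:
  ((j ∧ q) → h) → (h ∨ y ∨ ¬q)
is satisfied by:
  {y: True, h: True, j: True, q: False}
  {y: True, h: True, j: False, q: False}
  {y: True, j: True, h: False, q: False}
  {y: True, j: False, h: False, q: False}
  {h: True, j: True, y: False, q: False}
  {h: True, y: False, j: False, q: False}
  {h: False, j: True, y: False, q: False}
  {h: False, y: False, j: False, q: False}
  {y: True, q: True, h: True, j: True}
  {y: True, q: True, h: True, j: False}
  {y: True, q: True, j: True, h: False}
  {y: True, q: True, j: False, h: False}
  {q: True, h: True, j: True, y: False}
  {q: True, h: True, j: False, y: False}
  {q: True, j: True, h: False, y: False}


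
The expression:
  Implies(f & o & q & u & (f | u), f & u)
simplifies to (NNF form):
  True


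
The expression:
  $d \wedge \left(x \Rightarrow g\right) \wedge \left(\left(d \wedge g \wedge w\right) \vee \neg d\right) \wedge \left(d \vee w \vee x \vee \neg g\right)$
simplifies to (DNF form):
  $d \wedge g \wedge w$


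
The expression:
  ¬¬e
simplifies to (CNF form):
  e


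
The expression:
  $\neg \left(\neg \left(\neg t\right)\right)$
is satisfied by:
  {t: False}


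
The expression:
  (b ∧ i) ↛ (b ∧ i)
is never true.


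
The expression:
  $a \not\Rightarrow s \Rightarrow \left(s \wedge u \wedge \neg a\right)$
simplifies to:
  $s \vee \neg a$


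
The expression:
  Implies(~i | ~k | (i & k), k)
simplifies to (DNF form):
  k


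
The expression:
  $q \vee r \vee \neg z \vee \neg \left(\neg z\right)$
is always true.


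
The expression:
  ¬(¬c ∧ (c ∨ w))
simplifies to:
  c ∨ ¬w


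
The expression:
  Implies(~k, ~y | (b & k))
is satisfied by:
  {k: True, y: False}
  {y: False, k: False}
  {y: True, k: True}


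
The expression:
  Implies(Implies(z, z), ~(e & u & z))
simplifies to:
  ~e | ~u | ~z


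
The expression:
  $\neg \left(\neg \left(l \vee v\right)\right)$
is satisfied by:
  {v: True, l: True}
  {v: True, l: False}
  {l: True, v: False}


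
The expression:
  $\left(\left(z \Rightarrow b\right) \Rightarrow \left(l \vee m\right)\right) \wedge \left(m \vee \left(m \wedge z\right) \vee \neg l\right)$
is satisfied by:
  {m: True, z: True, l: False, b: False}
  {m: True, l: False, z: False, b: False}
  {b: True, m: True, z: True, l: False}
  {b: True, m: True, l: False, z: False}
  {m: True, z: True, l: True, b: False}
  {m: True, l: True, z: False, b: False}
  {m: True, b: True, l: True, z: True}
  {m: True, b: True, l: True, z: False}
  {z: True, b: False, l: False, m: False}


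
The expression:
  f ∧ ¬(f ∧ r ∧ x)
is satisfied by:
  {f: True, x: False, r: False}
  {r: True, f: True, x: False}
  {x: True, f: True, r: False}


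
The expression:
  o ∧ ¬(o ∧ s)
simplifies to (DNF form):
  o ∧ ¬s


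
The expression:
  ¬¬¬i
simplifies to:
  ¬i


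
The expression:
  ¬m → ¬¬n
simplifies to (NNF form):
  m ∨ n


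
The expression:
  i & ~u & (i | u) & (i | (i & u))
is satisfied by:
  {i: True, u: False}


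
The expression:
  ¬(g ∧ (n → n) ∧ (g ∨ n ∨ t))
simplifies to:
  ¬g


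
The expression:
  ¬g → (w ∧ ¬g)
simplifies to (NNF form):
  g ∨ w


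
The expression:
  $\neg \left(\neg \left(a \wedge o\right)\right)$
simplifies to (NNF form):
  $a \wedge o$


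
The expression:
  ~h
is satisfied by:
  {h: False}


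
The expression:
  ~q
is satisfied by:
  {q: False}


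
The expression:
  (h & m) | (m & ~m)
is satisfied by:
  {h: True, m: True}


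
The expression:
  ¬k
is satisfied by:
  {k: False}


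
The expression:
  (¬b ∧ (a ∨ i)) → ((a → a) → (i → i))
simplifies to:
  True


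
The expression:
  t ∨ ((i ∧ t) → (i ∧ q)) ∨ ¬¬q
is always true.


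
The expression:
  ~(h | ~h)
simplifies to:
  False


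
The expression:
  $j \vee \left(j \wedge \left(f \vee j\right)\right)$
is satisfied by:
  {j: True}


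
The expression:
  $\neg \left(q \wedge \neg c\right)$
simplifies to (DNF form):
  $c \vee \neg q$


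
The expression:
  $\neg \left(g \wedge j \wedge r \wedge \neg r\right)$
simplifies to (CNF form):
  $\text{True}$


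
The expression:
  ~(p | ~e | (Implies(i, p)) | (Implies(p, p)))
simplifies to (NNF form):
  False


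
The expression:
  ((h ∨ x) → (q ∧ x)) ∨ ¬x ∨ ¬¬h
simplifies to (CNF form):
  h ∨ q ∨ ¬x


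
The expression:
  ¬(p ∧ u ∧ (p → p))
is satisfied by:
  {p: False, u: False}
  {u: True, p: False}
  {p: True, u: False}


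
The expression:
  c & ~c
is never true.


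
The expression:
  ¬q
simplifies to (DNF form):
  ¬q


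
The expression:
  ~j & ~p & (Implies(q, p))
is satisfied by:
  {q: False, p: False, j: False}


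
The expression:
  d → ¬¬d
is always true.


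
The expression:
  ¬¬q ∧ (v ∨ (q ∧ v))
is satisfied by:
  {q: True, v: True}


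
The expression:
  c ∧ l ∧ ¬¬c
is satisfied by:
  {c: True, l: True}


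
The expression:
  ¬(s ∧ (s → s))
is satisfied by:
  {s: False}


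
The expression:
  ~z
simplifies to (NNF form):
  ~z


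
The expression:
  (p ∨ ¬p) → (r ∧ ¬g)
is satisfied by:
  {r: True, g: False}


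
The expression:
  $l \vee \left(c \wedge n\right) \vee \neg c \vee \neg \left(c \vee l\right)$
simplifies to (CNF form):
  $l \vee n \vee \neg c$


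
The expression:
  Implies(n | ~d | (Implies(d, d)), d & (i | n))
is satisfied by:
  {i: True, n: True, d: True}
  {i: True, d: True, n: False}
  {n: True, d: True, i: False}


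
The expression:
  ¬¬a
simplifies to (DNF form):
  a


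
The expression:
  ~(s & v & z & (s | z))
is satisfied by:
  {s: False, v: False, z: False}
  {z: True, s: False, v: False}
  {v: True, s: False, z: False}
  {z: True, v: True, s: False}
  {s: True, z: False, v: False}
  {z: True, s: True, v: False}
  {v: True, s: True, z: False}


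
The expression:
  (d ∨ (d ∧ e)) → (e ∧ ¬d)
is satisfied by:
  {d: False}


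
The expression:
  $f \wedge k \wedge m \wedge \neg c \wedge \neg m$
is never true.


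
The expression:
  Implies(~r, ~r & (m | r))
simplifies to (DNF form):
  m | r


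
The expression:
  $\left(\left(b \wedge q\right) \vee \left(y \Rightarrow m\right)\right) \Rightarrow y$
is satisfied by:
  {y: True}


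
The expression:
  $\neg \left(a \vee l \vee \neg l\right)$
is never true.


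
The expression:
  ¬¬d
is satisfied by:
  {d: True}


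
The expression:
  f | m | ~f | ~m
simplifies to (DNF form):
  True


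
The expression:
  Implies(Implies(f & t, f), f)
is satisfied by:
  {f: True}


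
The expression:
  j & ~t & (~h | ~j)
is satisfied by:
  {j: True, h: False, t: False}


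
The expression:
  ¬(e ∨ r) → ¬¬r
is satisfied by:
  {r: True, e: True}
  {r: True, e: False}
  {e: True, r: False}


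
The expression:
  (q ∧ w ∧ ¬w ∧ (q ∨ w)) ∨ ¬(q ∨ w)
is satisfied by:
  {q: False, w: False}


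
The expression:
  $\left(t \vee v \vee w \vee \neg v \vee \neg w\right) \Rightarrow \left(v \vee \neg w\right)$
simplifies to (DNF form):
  $v \vee \neg w$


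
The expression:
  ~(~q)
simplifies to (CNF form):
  q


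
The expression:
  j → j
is always true.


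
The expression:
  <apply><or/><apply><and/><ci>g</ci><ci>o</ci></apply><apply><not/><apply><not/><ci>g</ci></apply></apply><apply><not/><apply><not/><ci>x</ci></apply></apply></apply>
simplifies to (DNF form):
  <apply><or/><ci>g</ci><ci>x</ci></apply>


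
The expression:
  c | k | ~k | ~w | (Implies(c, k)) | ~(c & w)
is always true.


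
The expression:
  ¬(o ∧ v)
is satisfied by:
  {v: False, o: False}
  {o: True, v: False}
  {v: True, o: False}


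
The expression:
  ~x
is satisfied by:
  {x: False}


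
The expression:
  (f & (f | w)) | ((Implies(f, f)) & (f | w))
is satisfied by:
  {w: True, f: True}
  {w: True, f: False}
  {f: True, w: False}


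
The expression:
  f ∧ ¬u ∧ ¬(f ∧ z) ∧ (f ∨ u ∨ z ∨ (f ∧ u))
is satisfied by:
  {f: True, u: False, z: False}


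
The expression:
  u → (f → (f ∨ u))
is always true.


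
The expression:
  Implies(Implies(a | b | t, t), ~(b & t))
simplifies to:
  ~b | ~t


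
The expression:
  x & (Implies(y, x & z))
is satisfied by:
  {z: True, x: True, y: False}
  {x: True, y: False, z: False}
  {y: True, z: True, x: True}


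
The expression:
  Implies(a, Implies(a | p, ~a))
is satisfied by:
  {a: False}


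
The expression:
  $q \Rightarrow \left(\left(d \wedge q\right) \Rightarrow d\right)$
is always true.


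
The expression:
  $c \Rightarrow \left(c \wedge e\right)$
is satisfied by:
  {e: True, c: False}
  {c: False, e: False}
  {c: True, e: True}


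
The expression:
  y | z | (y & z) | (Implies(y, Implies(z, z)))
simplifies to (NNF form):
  True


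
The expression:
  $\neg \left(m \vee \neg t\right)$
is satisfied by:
  {t: True, m: False}


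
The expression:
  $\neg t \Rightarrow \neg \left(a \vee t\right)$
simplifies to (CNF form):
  $t \vee \neg a$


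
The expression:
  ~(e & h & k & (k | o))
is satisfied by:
  {h: False, k: False, e: False}
  {e: True, h: False, k: False}
  {k: True, h: False, e: False}
  {e: True, k: True, h: False}
  {h: True, e: False, k: False}
  {e: True, h: True, k: False}
  {k: True, h: True, e: False}


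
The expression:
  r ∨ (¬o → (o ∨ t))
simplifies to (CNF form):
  o ∨ r ∨ t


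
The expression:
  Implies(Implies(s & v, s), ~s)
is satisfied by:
  {s: False}


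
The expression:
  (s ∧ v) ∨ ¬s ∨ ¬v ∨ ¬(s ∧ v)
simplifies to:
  True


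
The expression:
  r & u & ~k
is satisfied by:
  {r: True, u: True, k: False}


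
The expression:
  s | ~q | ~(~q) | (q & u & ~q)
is always true.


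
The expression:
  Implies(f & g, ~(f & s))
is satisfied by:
  {s: False, g: False, f: False}
  {f: True, s: False, g: False}
  {g: True, s: False, f: False}
  {f: True, g: True, s: False}
  {s: True, f: False, g: False}
  {f: True, s: True, g: False}
  {g: True, s: True, f: False}


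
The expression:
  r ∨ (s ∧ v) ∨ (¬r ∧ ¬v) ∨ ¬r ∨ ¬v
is always true.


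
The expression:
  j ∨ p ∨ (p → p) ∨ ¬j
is always true.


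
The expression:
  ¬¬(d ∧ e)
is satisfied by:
  {e: True, d: True}


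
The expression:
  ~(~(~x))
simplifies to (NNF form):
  ~x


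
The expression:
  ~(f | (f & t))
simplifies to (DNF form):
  ~f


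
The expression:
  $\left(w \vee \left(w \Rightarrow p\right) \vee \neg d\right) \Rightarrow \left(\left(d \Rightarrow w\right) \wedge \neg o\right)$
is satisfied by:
  {w: True, o: False, d: False}
  {o: False, d: False, w: False}
  {d: True, w: True, o: False}


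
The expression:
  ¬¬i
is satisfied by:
  {i: True}


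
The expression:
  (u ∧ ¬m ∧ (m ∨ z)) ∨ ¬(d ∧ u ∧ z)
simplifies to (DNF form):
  ¬d ∨ ¬m ∨ ¬u ∨ ¬z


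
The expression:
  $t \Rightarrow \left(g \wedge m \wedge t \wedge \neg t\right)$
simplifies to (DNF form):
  $\neg t$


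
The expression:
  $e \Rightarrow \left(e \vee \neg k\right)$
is always true.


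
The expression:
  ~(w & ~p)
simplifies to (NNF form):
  p | ~w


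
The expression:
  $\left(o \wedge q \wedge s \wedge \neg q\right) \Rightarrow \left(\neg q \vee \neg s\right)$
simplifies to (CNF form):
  $\text{True}$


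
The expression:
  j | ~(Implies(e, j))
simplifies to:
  e | j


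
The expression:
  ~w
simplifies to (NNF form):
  ~w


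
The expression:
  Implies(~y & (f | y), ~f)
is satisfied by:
  {y: True, f: False}
  {f: False, y: False}
  {f: True, y: True}


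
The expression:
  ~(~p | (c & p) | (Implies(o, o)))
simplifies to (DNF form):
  False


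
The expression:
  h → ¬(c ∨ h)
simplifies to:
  ¬h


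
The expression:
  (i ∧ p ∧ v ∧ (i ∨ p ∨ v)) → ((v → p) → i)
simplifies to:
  True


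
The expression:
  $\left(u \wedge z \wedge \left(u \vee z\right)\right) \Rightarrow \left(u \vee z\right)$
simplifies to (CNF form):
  $\text{True}$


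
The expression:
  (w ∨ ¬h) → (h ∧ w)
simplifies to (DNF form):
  h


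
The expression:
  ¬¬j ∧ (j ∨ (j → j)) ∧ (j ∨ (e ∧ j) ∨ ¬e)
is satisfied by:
  {j: True}


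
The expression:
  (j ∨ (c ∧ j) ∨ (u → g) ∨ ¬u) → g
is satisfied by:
  {g: True, u: True, j: False}
  {g: True, u: False, j: False}
  {j: True, g: True, u: True}
  {j: True, g: True, u: False}
  {u: True, j: False, g: False}


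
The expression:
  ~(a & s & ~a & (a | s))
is always true.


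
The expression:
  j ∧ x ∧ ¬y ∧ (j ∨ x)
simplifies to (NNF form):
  j ∧ x ∧ ¬y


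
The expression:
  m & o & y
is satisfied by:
  {m: True, o: True, y: True}


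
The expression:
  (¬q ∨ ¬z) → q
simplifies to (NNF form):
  q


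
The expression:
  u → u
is always true.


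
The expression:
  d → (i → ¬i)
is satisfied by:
  {d: False, i: False}
  {i: True, d: False}
  {d: True, i: False}


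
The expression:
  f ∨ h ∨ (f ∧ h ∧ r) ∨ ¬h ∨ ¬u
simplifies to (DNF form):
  True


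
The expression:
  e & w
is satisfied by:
  {e: True, w: True}


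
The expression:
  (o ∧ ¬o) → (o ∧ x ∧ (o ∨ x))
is always true.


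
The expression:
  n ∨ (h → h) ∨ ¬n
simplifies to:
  True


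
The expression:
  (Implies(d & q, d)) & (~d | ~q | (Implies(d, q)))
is always true.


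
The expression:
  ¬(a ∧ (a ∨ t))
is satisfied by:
  {a: False}


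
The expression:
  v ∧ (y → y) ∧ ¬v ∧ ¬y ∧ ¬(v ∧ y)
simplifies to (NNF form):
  False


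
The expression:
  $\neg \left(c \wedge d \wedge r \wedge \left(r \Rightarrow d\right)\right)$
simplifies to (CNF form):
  $\neg c \vee \neg d \vee \neg r$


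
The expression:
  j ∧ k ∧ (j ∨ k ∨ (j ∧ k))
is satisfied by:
  {j: True, k: True}


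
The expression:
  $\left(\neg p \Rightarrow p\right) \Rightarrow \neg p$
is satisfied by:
  {p: False}


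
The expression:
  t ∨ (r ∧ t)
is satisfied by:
  {t: True}


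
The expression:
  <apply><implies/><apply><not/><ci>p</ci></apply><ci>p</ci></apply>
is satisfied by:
  {p: True}


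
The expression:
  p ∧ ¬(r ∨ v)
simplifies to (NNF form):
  p ∧ ¬r ∧ ¬v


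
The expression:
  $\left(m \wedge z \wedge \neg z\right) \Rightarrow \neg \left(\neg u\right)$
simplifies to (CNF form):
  $\text{True}$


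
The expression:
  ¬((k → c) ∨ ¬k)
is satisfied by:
  {k: True, c: False}


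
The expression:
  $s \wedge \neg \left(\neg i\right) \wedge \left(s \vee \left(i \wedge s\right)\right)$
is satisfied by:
  {i: True, s: True}


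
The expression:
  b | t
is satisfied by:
  {b: True, t: True}
  {b: True, t: False}
  {t: True, b: False}


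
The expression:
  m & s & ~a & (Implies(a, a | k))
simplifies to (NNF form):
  m & s & ~a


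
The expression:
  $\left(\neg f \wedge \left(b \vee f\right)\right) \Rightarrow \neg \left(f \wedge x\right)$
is always true.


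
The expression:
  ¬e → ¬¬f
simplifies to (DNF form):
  e ∨ f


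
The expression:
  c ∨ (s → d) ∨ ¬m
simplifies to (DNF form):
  c ∨ d ∨ ¬m ∨ ¬s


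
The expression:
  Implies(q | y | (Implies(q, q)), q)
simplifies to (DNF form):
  q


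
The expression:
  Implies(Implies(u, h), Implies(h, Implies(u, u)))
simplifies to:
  True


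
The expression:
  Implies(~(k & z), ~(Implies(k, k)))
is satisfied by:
  {z: True, k: True}


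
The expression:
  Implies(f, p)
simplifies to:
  p | ~f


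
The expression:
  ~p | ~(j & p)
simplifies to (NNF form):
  ~j | ~p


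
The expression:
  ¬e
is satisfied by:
  {e: False}


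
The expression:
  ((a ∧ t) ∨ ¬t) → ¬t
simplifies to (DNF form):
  ¬a ∨ ¬t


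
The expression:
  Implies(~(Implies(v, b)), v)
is always true.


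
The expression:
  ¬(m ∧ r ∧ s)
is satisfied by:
  {s: False, m: False, r: False}
  {r: True, s: False, m: False}
  {m: True, s: False, r: False}
  {r: True, m: True, s: False}
  {s: True, r: False, m: False}
  {r: True, s: True, m: False}
  {m: True, s: True, r: False}


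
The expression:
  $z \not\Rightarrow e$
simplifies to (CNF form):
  $z \wedge \neg e$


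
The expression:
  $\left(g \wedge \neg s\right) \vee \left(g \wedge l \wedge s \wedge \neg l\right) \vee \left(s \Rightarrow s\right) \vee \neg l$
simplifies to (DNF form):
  $\text{True}$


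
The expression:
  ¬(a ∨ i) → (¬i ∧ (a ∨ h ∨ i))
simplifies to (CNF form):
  a ∨ h ∨ i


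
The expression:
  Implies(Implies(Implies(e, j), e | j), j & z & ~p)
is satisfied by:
  {z: True, e: False, j: False, p: False}
  {z: False, e: False, j: False, p: False}
  {p: True, z: True, e: False, j: False}
  {p: True, z: False, e: False, j: False}
  {j: True, e: False, z: True, p: False}
  {j: True, e: True, z: True, p: False}


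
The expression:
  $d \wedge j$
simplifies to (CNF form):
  $d \wedge j$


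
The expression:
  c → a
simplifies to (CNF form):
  a ∨ ¬c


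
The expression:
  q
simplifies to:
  q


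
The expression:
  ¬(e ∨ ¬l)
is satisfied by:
  {l: True, e: False}


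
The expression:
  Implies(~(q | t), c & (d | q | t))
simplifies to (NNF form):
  q | t | (c & d)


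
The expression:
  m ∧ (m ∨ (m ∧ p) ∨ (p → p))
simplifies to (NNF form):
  m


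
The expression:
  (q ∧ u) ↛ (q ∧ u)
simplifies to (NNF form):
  False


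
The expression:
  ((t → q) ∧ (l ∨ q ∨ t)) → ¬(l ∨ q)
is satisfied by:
  {t: True, q: False, l: False}
  {q: False, l: False, t: False}
  {t: True, l: True, q: False}


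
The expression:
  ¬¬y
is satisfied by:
  {y: True}


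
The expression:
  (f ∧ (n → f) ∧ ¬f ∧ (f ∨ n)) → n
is always true.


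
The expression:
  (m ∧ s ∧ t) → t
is always true.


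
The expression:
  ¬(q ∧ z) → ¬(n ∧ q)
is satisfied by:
  {z: True, q: False, n: False}
  {q: False, n: False, z: False}
  {n: True, z: True, q: False}
  {n: True, q: False, z: False}
  {z: True, q: True, n: False}
  {q: True, z: False, n: False}
  {n: True, q: True, z: True}


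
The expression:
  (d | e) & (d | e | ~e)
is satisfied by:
  {d: True, e: True}
  {d: True, e: False}
  {e: True, d: False}


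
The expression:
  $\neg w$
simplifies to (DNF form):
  $\neg w$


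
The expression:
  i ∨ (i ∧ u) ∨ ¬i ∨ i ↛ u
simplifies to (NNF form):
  True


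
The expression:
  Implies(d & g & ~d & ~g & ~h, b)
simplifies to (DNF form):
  True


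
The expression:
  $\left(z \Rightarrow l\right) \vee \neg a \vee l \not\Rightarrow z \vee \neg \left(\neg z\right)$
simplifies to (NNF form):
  $\text{True}$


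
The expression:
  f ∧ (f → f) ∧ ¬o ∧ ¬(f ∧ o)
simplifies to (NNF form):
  f ∧ ¬o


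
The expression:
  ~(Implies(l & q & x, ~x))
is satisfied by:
  {x: True, q: True, l: True}


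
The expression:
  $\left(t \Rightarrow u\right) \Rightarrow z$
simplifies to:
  $z \vee \left(t \wedge \neg u\right)$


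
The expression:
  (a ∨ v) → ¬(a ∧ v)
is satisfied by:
  {v: False, a: False}
  {a: True, v: False}
  {v: True, a: False}


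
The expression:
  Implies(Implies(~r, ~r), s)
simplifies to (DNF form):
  s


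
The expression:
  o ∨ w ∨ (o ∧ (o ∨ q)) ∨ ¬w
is always true.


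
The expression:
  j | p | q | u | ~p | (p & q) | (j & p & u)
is always true.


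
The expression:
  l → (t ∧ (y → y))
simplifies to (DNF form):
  t ∨ ¬l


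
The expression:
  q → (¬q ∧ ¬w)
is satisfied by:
  {q: False}


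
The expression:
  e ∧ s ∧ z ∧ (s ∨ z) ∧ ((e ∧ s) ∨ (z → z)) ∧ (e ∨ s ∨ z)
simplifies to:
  e ∧ s ∧ z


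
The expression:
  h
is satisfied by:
  {h: True}


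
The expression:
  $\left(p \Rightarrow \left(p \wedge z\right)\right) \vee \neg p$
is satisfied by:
  {z: True, p: False}
  {p: False, z: False}
  {p: True, z: True}


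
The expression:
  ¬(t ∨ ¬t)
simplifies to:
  False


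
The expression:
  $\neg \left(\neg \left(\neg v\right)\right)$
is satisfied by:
  {v: False}


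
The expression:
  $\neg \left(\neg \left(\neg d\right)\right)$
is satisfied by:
  {d: False}


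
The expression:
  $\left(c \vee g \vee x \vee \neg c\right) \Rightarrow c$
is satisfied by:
  {c: True}


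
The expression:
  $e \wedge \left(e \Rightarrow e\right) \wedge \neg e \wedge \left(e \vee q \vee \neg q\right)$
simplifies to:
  $\text{False}$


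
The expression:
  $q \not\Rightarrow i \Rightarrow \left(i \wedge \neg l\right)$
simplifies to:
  $i \vee \neg q$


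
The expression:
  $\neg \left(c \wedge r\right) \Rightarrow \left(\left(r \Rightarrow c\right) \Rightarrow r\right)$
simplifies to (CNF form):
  $r$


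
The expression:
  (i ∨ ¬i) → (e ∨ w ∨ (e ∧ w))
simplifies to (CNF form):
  e ∨ w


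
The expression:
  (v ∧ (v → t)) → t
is always true.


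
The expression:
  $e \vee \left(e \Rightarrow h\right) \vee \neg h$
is always true.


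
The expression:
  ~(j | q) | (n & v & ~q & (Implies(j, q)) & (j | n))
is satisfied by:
  {q: False, j: False}


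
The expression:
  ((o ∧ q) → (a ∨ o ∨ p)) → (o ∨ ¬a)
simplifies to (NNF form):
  o ∨ ¬a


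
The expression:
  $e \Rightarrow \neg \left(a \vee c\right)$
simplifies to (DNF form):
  $\left(\neg a \wedge \neg c\right) \vee \neg e$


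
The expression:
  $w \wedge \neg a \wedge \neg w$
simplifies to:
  $\text{False}$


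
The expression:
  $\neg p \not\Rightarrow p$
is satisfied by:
  {p: False}


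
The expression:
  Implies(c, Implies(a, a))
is always true.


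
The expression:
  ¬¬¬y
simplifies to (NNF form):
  ¬y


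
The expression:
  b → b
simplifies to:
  True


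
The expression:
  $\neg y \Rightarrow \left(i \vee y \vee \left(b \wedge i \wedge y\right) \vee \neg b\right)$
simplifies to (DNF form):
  $i \vee y \vee \neg b$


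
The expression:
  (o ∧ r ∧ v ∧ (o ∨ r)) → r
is always true.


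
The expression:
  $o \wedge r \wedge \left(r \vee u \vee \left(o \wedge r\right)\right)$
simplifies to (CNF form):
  $o \wedge r$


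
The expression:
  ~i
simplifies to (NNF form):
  ~i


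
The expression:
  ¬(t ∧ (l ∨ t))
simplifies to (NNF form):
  ¬t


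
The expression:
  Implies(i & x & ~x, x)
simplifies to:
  True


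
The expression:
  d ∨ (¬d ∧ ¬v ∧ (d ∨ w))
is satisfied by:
  {d: True, w: True, v: False}
  {d: True, v: False, w: False}
  {d: True, w: True, v: True}
  {d: True, v: True, w: False}
  {w: True, v: False, d: False}


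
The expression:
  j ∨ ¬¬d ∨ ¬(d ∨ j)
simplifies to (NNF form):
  True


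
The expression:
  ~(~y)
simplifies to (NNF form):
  y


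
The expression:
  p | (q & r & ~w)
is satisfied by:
  {q: True, p: True, r: True, w: False}
  {q: True, p: True, w: False, r: False}
  {p: True, r: True, w: False, q: False}
  {p: True, w: False, r: False, q: False}
  {p: True, q: True, w: True, r: True}
  {p: True, q: True, w: True, r: False}
  {p: True, w: True, r: True, q: False}
  {p: True, w: True, r: False, q: False}
  {q: True, r: True, w: False, p: False}


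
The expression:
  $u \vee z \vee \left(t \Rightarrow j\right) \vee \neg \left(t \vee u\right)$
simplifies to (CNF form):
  $j \vee u \vee z \vee \neg t$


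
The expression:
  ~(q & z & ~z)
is always true.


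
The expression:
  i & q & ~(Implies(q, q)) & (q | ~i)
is never true.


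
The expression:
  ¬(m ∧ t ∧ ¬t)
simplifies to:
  True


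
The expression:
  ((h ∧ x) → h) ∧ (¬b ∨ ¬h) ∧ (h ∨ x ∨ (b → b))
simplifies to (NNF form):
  ¬b ∨ ¬h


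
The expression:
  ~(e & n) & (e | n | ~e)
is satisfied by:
  {e: False, n: False}
  {n: True, e: False}
  {e: True, n: False}


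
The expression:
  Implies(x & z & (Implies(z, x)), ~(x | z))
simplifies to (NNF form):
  ~x | ~z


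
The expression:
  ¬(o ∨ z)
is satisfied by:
  {o: False, z: False}


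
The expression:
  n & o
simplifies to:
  n & o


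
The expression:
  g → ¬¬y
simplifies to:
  y ∨ ¬g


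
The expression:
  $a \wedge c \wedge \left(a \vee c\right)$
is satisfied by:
  {a: True, c: True}


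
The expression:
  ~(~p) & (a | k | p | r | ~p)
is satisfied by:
  {p: True}


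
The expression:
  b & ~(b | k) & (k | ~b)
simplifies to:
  False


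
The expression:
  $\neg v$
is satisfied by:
  {v: False}


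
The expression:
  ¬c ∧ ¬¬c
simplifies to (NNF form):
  False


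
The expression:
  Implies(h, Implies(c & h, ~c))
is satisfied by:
  {h: False, c: False}
  {c: True, h: False}
  {h: True, c: False}


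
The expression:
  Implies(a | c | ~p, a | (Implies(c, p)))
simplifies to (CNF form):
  a | p | ~c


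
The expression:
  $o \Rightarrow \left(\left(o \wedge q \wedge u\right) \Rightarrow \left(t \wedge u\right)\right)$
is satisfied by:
  {t: True, u: False, q: False, o: False}
  {t: False, u: False, q: False, o: False}
  {o: True, t: True, u: False, q: False}
  {o: True, t: False, u: False, q: False}
  {t: True, q: True, o: False, u: False}
  {q: True, o: False, u: False, t: False}
  {o: True, q: True, t: True, u: False}
  {o: True, q: True, t: False, u: False}
  {t: True, u: True, o: False, q: False}
  {u: True, o: False, q: False, t: False}
  {t: True, o: True, u: True, q: False}
  {o: True, u: True, t: False, q: False}
  {t: True, q: True, u: True, o: False}
  {q: True, u: True, o: False, t: False}
  {o: True, q: True, u: True, t: True}


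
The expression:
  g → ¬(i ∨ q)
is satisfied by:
  {i: False, g: False, q: False}
  {q: True, i: False, g: False}
  {i: True, q: False, g: False}
  {q: True, i: True, g: False}
  {g: True, q: False, i: False}


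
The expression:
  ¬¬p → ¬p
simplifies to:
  ¬p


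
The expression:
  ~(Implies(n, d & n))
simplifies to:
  n & ~d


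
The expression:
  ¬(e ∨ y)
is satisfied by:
  {e: False, y: False}


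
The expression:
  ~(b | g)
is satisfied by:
  {g: False, b: False}


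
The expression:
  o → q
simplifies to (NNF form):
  q ∨ ¬o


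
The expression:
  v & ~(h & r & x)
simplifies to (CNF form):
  v & (~h | ~r | ~x)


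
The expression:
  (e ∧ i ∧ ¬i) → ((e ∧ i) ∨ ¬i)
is always true.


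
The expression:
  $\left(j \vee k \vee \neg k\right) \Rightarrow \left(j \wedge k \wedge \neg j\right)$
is never true.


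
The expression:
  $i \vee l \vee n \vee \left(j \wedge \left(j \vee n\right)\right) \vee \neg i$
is always true.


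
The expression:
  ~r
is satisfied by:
  {r: False}


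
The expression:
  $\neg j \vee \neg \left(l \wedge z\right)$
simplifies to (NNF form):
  $\neg j \vee \neg l \vee \neg z$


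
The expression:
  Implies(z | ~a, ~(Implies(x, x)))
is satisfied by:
  {a: True, z: False}


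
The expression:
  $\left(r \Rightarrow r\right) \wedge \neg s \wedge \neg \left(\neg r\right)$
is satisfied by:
  {r: True, s: False}


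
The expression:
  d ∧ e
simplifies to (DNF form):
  d ∧ e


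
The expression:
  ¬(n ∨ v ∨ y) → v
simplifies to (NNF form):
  n ∨ v ∨ y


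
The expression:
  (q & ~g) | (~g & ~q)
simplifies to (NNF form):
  ~g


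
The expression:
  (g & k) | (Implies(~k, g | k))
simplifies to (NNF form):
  g | k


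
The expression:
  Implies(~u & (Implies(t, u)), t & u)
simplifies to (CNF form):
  t | u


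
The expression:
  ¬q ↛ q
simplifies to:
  ¬q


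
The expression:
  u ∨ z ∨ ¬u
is always true.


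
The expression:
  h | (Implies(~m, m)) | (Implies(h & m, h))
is always true.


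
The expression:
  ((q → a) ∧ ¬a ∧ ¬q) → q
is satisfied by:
  {a: True, q: True}
  {a: True, q: False}
  {q: True, a: False}


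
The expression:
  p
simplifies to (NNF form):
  p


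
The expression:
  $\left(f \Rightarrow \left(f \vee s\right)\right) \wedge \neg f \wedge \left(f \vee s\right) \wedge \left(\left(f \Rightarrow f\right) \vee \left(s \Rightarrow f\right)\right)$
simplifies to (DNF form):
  $s \wedge \neg f$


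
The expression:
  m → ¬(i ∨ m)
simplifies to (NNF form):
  ¬m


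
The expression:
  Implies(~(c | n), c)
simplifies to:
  c | n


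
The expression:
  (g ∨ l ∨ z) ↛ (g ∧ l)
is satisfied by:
  {z: True, g: False, l: False}
  {l: True, z: True, g: False}
  {l: True, z: False, g: False}
  {g: True, z: True, l: False}
  {g: True, z: False, l: False}


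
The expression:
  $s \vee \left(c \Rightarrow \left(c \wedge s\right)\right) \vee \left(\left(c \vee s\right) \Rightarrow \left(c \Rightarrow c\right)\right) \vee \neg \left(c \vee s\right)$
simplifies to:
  $\text{True}$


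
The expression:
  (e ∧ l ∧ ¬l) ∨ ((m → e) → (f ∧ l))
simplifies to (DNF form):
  (f ∧ l) ∨ (m ∧ ¬e) ∨ (f ∧ l ∧ m) ∨ (f ∧ l ∧ ¬e) ∨ (f ∧ m ∧ ¬e) ∨ (l ∧ m ∧ ¬e) ∨ (f ∧ l ∧ m ∧ ¬e)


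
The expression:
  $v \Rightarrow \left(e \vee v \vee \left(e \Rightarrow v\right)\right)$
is always true.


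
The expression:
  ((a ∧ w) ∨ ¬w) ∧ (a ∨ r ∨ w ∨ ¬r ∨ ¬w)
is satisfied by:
  {a: True, w: False}
  {w: False, a: False}
  {w: True, a: True}


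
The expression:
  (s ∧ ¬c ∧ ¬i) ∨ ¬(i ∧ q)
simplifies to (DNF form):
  ¬i ∨ ¬q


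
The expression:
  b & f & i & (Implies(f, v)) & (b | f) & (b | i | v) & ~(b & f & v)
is never true.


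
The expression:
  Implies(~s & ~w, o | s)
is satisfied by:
  {s: True, o: True, w: True}
  {s: True, o: True, w: False}
  {s: True, w: True, o: False}
  {s: True, w: False, o: False}
  {o: True, w: True, s: False}
  {o: True, w: False, s: False}
  {w: True, o: False, s: False}


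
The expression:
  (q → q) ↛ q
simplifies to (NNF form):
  ¬q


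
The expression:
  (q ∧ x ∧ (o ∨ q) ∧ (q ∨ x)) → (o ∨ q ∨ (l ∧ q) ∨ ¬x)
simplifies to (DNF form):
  True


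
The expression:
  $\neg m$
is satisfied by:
  {m: False}


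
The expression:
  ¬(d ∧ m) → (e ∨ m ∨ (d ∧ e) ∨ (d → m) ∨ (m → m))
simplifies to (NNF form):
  True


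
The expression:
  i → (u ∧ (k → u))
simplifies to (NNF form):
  u ∨ ¬i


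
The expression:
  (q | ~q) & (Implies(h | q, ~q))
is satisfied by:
  {q: False}


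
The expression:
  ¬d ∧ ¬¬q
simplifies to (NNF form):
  q ∧ ¬d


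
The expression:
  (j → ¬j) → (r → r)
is always true.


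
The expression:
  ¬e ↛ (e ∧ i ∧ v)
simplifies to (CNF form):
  ¬e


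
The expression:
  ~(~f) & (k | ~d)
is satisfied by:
  {f: True, k: True, d: False}
  {f: True, k: False, d: False}
  {f: True, d: True, k: True}


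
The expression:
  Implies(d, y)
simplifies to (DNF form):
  y | ~d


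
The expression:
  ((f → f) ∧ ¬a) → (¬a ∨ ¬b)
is always true.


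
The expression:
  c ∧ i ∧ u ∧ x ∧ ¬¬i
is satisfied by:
  {c: True, i: True, u: True, x: True}


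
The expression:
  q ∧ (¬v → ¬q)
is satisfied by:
  {q: True, v: True}


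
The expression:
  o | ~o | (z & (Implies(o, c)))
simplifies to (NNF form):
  True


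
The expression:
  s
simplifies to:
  s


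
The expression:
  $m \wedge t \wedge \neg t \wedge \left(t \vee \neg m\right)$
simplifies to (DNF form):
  $\text{False}$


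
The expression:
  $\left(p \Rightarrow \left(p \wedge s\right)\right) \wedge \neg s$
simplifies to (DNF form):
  $\neg p \wedge \neg s$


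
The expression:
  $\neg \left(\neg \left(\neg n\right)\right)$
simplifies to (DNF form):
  $\neg n$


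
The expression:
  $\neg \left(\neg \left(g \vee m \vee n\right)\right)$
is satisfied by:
  {n: True, m: True, g: True}
  {n: True, m: True, g: False}
  {n: True, g: True, m: False}
  {n: True, g: False, m: False}
  {m: True, g: True, n: False}
  {m: True, g: False, n: False}
  {g: True, m: False, n: False}


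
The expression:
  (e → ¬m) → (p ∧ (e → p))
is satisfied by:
  {e: True, p: True, m: True}
  {e: True, p: True, m: False}
  {p: True, m: True, e: False}
  {p: True, m: False, e: False}
  {e: True, m: True, p: False}


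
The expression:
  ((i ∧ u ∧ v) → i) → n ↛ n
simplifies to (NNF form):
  False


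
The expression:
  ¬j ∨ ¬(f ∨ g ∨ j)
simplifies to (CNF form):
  ¬j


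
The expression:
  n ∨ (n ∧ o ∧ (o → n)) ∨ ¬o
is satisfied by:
  {n: True, o: False}
  {o: False, n: False}
  {o: True, n: True}


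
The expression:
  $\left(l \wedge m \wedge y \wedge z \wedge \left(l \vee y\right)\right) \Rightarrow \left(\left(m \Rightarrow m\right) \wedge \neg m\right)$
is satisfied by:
  {l: False, m: False, z: False, y: False}
  {y: True, l: False, m: False, z: False}
  {z: True, l: False, m: False, y: False}
  {y: True, z: True, l: False, m: False}
  {m: True, y: False, l: False, z: False}
  {y: True, m: True, l: False, z: False}
  {z: True, m: True, y: False, l: False}
  {y: True, z: True, m: True, l: False}
  {l: True, z: False, m: False, y: False}
  {y: True, l: True, z: False, m: False}
  {z: True, l: True, y: False, m: False}
  {y: True, z: True, l: True, m: False}
  {m: True, l: True, z: False, y: False}
  {y: True, m: True, l: True, z: False}
  {z: True, m: True, l: True, y: False}


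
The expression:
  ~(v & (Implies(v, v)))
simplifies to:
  ~v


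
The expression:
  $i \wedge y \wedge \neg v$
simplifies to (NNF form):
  $i \wedge y \wedge \neg v$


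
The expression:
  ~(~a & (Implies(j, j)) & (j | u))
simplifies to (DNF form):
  a | (~j & ~u)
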